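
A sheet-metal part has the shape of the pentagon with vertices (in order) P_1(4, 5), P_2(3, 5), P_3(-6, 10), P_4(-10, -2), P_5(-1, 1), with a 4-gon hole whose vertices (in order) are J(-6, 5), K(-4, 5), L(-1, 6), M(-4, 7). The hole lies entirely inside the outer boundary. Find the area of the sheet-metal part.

73

Outer boundary:
Apply Gauss's area formula: 2A = Σ (x_i·y_{i+1} − x_{i+1}·y_i), indices taken mod 5.
Σ = (5) + (60) + (112) + (-12) + (-9) = 156
Area = |Σ|/2 = 78.
Hole:
Apply the shoelace (surveyor's) formula: 2A = Σ (x_i·y_{i+1} − x_{i+1}·y_i), indices taken mod 4.
Σ = (-10) + (-19) + (17) + (22) = 10
Area = |Σ|/2 = 5.
Net area = 78 − 5 = 73.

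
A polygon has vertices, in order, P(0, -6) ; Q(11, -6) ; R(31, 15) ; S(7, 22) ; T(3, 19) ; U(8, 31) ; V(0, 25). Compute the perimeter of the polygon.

124

|PQ| = √((11)² + (0)²) = √121 = 11
|QR| = √((20)² + (21)²) = √841 = 29
|RS| = √((-24)² + (7)²) = √625 = 25
|ST| = √((-4)² + (-3)²) = √25 = 5
|TU| = √((5)² + (12)²) = √169 = 13
|UV| = √((-8)² + (-6)²) = √100 = 10
|VP| = √((0)² + (-31)²) = √961 = 31
Perimeter = 11 + 29 + 25 + 5 + 13 + 10 + 31 = 124.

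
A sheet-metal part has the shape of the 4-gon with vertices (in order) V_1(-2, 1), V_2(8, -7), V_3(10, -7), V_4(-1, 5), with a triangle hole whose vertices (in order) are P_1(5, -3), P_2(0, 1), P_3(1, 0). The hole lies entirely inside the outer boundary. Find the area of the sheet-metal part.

35.5

Outer boundary:
Apply the surveyor's formula: 2A = Σ (x_i·y_{i+1} − x_{i+1}·y_i), indices taken mod 4.
V_1→V_2: (-2)(-7) − (8)(1) = 6
V_2→V_3: (8)(-7) − (10)(-7) = 14
V_3→V_4: (10)(5) − (-1)(-7) = 43
V_4→V_1: (-1)(1) − (-2)(5) = 9
Σ = 72
Area = |Σ|/2 = 36.
Hole:
Σ = (5) + (-1) + (-3) = 1
Area = |Σ|/2 = 0.5.
Net area = 36 − 0.5 = 35.5.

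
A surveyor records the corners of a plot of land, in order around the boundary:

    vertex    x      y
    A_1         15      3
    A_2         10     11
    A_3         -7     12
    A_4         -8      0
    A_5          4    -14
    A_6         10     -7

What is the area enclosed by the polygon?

Cross-terms: 135, 197, 96, 112, 112, 135  ⇒  Σ = 787
Area = |Σ|/2 = 393.5.

393.5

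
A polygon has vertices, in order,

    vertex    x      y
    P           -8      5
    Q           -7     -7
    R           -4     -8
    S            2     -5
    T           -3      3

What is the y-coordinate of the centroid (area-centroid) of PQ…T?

-196/93

Apply Gauss's area formula. First the cross-terms c_i = x_i·y_{i+1} − x_{i+1}·y_i:
  91, 28, 36, -9, 9  ⇒  2A = 155, A = 77.5.
Then Σ (y_i + y_{i+1})·c_i = -980, so ȳ = -980 / (6·77.5) = -196/93.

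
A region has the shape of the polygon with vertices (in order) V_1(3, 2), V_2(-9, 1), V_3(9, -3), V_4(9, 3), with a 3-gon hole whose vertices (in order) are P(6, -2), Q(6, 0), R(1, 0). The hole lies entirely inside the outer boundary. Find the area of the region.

46

Outer boundary:
Apply the shoelace formula: 2A = Σ (x_i·y_{i+1} − x_{i+1}·y_i), indices taken mod 4.
Σ = (21) + (18) + (54) + (9) = 102
Area = |Σ|/2 = 51.
Hole:
Apply the shoelace (surveyor's) formula: 2A = Σ (x_i·y_{i+1} − x_{i+1}·y_i), indices taken mod 3.
Σ = (12) + (0) + (-2) = 10
Area = |Σ|/2 = 5.
Net area = 51 − 5 = 46.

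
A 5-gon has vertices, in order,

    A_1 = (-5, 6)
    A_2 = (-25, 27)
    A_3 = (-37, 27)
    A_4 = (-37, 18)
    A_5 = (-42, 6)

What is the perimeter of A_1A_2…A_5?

|A_1A_2| = √((-20)² + (21)²) = √841 = 29
|A_2A_3| = √((-12)² + (0)²) = √144 = 12
|A_3A_4| = √((0)² + (-9)²) = √81 = 9
|A_4A_5| = √((-5)² + (-12)²) = √169 = 13
|A_5A_1| = √((37)² + (0)²) = √1369 = 37
Perimeter = 29 + 12 + 9 + 13 + 37 = 100.

100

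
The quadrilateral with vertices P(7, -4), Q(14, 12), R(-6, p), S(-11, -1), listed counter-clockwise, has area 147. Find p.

1

Write out the shoelace sum; only the two edges meeting at R involve p:
2·Area = [(14·p − (-6)·12) + ((-6)·(-1) − (-11)·p)] + 191
       = 25·p + 269 = 294
⇒ p = 1.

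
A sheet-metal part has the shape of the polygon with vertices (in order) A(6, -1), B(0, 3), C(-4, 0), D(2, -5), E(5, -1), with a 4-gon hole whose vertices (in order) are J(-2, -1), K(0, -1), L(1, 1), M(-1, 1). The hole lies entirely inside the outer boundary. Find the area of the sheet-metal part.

33

Outer boundary:
Σ = (18) + (12) + (20) + (23) + (1) = 74
Area = |Σ|/2 = 37.
Hole:
Cross-terms: 2, 1, 2, 3  ⇒  Σ = 8
Area = |Σ|/2 = 4.
Net area = 37 − 4 = 33.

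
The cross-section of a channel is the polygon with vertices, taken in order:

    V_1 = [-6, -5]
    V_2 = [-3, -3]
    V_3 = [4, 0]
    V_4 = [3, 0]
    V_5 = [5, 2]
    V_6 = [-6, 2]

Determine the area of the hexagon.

42.5

Σ = (3) + (12) + (0) + (6) + (22) + (42) = 85
Area = |Σ|/2 = 42.5.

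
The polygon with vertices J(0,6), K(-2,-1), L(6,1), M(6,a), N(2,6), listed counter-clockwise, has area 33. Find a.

2

Write out the shoelace sum; only the two edges meeting at M involve a:
2·Area = [(6·a − 6·1) + (6·6 − 2·a)] + 28
       = 4·a + 58 = 66
⇒ a = 2.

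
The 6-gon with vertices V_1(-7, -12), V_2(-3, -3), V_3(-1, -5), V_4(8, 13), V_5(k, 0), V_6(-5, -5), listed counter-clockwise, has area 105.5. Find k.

-9

The doubled signed area Σ (x_i y_{i+1} − x_{i+1} y_i) is linear in k.
With k=0 it equals 49; the coefficient of k is -18 (from the two edges through V_5).
So -18·k + 49 = 2·105.5 = 211 ⇒ k = -9.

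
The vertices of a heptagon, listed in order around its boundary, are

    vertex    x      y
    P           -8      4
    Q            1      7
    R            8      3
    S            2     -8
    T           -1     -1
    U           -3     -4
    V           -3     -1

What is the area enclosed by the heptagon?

110.5

Cross-terms: -60, -53, -70, -10, 1, -9, -20  ⇒  Σ = -221
Area = |Σ|/2 = 110.5.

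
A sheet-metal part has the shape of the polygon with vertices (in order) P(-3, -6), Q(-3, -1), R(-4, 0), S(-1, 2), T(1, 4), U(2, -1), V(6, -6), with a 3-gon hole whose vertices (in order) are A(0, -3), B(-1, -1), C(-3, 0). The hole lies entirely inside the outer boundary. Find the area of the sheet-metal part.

Outer boundary:
Apply Gauss's area formula: 2A = Σ (x_i·y_{i+1} − x_{i+1}·y_i), indices taken mod 7.
P→Q: (-3)(-1) − (-3)(-6) = -15
Q→R: (-3)(0) − (-4)(-1) = -4
R→S: (-4)(2) − (-1)(0) = -8
S→T: (-1)(4) − (1)(2) = -6
T→U: (1)(-1) − (2)(4) = -9
U→V: (2)(-6) − (6)(-1) = -6
V→P: (6)(-6) − (-3)(-6) = -54
Σ = -102
Area = |Σ|/2 = 51.
Hole:
Σ = (-3) + (-3) + (9) = 3
Area = |Σ|/2 = 1.5.
Net area = 51 − 1.5 = 49.5.

49.5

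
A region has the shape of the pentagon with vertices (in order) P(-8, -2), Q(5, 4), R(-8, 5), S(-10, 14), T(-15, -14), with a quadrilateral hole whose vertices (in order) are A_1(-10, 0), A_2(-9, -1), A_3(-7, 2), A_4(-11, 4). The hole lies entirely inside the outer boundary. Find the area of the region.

111

Outer boundary:
Apply Gauss's area formula: 2A = Σ (x_i·y_{i+1} − x_{i+1}·y_i), indices taken mod 5.
Σ = (-22) + (57) + (-62) + (350) + (-82) = 241
Area = |Σ|/2 = 120.5.
Hole:
Σ = (10) + (-25) + (-6) + (40) = 19
Area = |Σ|/2 = 9.5.
Net area = 120.5 − 9.5 = 111.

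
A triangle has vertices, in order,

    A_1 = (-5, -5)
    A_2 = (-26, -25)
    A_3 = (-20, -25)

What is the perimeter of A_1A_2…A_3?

|A_1A_2| = √((-21)² + (-20)²) = √841 = 29
|A_2A_3| = √((6)² + (0)²) = √36 = 6
|A_3A_1| = √((15)² + (20)²) = √625 = 25
Perimeter = 29 + 6 + 25 = 60.

60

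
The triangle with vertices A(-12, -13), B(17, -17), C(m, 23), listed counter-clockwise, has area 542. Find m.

-2

Write out the shoelace sum; only the two edges meeting at C involve m:
2·Area = [(17·23 − m·(-17)) + (m·(-13) − (-12)·23)] + 425
       = 4·m + 1092 = 1084
⇒ m = -2.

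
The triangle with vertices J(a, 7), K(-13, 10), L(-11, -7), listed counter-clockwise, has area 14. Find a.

The doubled signed area Σ (x_i y_{i+1} − x_{i+1} y_i) is linear in a.
With a=0 it equals 215; the coefficient of a is 17 (from the two edges through J).
So 17·a + 215 = 2·14 = 28 ⇒ a = -11.

-11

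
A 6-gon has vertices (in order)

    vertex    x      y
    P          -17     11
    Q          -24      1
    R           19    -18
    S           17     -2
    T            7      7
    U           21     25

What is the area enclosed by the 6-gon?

Apply the surveyor's formula: 2A = Σ (x_i·y_{i+1} − x_{i+1}·y_i), indices taken mod 6.
Cross-terms: 247, 413, 268, 133, 28, 656  ⇒  Σ = 1745
Area = |Σ|/2 = 872.5.

872.5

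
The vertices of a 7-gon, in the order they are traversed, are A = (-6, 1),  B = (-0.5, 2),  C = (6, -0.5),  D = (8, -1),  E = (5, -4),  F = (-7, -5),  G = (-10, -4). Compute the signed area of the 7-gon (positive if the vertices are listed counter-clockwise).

-80.625

Apply Gauss's area formula: 2A = Σ (x_i·y_{i+1} − x_{i+1}·y_i), indices taken mod 7.
Σ = (-11.5) + (-11.75) + (-2) + (-27) + (-53) + (-22) + (-34) = -161.25
Signed area = Σ/2 = -80.625 (negative ⇒ clockwise traversal).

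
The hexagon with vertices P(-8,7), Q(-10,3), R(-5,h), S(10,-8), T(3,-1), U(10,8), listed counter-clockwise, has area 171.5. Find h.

The doubled signed area Σ (x_i y_{i+1} − x_{i+1} y_i) is linear in h.
With h=0 it equals 283; the coefficient of h is -20 (from the two edges through R).
So -20·h + 283 = 2·171.5 = 343 ⇒ h = -3.

-3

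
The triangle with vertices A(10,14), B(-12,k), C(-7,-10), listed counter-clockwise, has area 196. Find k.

6

Write out the shoelace sum; only the two edges meeting at B involve k:
2·Area = [(10·k − (-12)·14) + ((-12)·(-10) − (-7)·k)] + 2
       = 17·k + 290 = 392
⇒ k = 6.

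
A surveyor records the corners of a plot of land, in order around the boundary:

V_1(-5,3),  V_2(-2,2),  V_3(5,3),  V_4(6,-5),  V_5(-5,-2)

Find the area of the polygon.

62.5

Apply the surveyor's formula: 2A = Σ (x_i·y_{i+1} − x_{i+1}·y_i), indices taken mod 5.
Cross-terms: -4, -16, -43, -37, -25  ⇒  Σ = -125
Area = |Σ|/2 = 62.5.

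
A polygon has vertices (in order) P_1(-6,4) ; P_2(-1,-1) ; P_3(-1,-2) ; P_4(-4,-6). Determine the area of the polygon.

Σ = (10) + (1) + (-2) + (-52) = -43
Area = |Σ|/2 = 21.5.

21.5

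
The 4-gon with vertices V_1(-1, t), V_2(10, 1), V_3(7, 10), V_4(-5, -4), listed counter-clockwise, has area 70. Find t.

-2

The doubled signed area Σ (x_i y_{i+1} − x_{i+1} y_i) is linear in t.
With t=0 it equals 110; the coefficient of t is -15 (from the two edges through V_1).
So -15·t + 110 = 2·70 = 140 ⇒ t = -2.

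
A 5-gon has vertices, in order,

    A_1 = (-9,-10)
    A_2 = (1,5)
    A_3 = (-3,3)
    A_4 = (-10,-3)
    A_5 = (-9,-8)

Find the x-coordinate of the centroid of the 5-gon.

Apply the shoelace formula. First the cross-terms c_i = x_i·y_{i+1} − x_{i+1}·y_i:
  -35, 18, 39, 53, 18  ⇒  2A = 93, A = 46.5.
Then Σ (x_i + x_{i+1})·c_i = -1594, so x̄ = -1594 / (6·46.5) = -1594/279.

-1594/279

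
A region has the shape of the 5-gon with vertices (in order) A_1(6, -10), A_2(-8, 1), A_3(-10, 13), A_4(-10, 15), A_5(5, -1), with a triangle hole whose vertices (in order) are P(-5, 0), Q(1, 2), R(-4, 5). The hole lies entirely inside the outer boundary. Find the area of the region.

134.5

Outer boundary:
Apply the shoelace (surveyor's) formula: 2A = Σ (x_i·y_{i+1} − x_{i+1}·y_i), indices taken mod 5.
A_1→A_2: (6)(1) − (-8)(-10) = -74
A_2→A_3: (-8)(13) − (-10)(1) = -94
A_3→A_4: (-10)(15) − (-10)(13) = -20
A_4→A_5: (-10)(-1) − (5)(15) = -65
A_5→A_1: (5)(-10) − (6)(-1) = -44
Σ = -297
Area = |Σ|/2 = 148.5.
Hole:
Apply Gauss's area formula: 2A = Σ (x_i·y_{i+1} − x_{i+1}·y_i), indices taken mod 3.
Cross-terms: -10, 13, 25  ⇒  Σ = 28
Area = |Σ|/2 = 14.
Net area = 148.5 − 14 = 134.5.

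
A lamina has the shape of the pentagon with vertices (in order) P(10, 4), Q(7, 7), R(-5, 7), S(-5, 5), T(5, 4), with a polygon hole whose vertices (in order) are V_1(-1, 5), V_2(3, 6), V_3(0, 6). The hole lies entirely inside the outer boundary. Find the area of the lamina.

Outer boundary:
Apply the shoelace (surveyor's) formula: 2A = Σ (x_i·y_{i+1} − x_{i+1}·y_i), indices taken mod 5.
Σ = (42) + (84) + (10) + (-45) + (-20) = 71
Area = |Σ|/2 = 35.5.
Hole:
Cross-terms: -21, 18, 6  ⇒  Σ = 3
Area = |Σ|/2 = 1.5.
Net area = 35.5 − 1.5 = 34.

34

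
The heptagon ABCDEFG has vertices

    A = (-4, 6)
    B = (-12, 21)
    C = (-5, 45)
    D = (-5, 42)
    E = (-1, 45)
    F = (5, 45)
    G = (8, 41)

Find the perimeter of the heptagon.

|AB| = √((-8)² + (15)²) = √289 = 17
|BC| = √((7)² + (24)²) = √625 = 25
|CD| = √((0)² + (-3)²) = √9 = 3
|DE| = √((4)² + (3)²) = √25 = 5
|EF| = √((6)² + (0)²) = √36 = 6
|FG| = √((3)² + (-4)²) = √25 = 5
|GA| = √((-12)² + (-35)²) = √1369 = 37
Perimeter = 17 + 25 + 3 + 5 + 6 + 5 + 37 = 98.

98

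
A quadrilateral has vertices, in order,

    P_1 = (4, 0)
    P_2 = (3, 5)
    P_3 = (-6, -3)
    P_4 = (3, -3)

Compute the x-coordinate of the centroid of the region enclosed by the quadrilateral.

Apply the shoelace (surveyor's) formula. First the cross-terms c_i = x_i·y_{i+1} − x_{i+1}·y_i:
  20, 21, 27, 12  ⇒  2A = 80, A = 40.
Then Σ (x_i + x_{i+1})·c_i = 80, so x̄ = 80 / (6·40) = 1/3.

1/3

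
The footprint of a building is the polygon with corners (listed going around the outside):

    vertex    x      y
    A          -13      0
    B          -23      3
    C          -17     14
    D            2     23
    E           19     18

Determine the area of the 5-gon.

A→B: (-13)(3) − (-23)(0) = -39
B→C: (-23)(14) − (-17)(3) = -271
C→D: (-17)(23) − (2)(14) = -419
D→E: (2)(18) − (19)(23) = -401
E→A: (19)(0) − (-13)(18) = 234
Σ = -896
Area = |Σ|/2 = 448.

448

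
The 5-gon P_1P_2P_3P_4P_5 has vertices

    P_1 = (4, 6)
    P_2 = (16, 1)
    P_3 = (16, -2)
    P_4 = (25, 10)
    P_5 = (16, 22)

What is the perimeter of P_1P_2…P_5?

|P_1P_2| = √((12)² + (-5)²) = √169 = 13
|P_2P_3| = √((0)² + (-3)²) = √9 = 3
|P_3P_4| = √((9)² + (12)²) = √225 = 15
|P_4P_5| = √((-9)² + (12)²) = √225 = 15
|P_5P_1| = √((-12)² + (-16)²) = √400 = 20
Perimeter = 13 + 3 + 15 + 15 + 20 = 66.

66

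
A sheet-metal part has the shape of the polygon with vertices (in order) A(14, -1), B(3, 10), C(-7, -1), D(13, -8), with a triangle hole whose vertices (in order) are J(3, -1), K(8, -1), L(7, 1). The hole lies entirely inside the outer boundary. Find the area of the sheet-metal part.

Outer boundary:
Cross-terms: 143, 67, 69, 99  ⇒  Σ = 378
Area = |Σ|/2 = 189.
Hole:
Apply the shoelace formula: 2A = Σ (x_i·y_{i+1} − x_{i+1}·y_i), indices taken mod 3.
J→K: (3)(-1) − (8)(-1) = 5
K→L: (8)(1) − (7)(-1) = 15
L→J: (7)(-1) − (3)(1) = -10
Σ = 10
Area = |Σ|/2 = 5.
Net area = 189 − 5 = 184.

184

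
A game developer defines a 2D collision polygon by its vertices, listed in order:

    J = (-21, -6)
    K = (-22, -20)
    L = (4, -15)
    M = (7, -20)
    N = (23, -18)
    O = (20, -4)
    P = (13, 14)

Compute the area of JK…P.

936.5

Apply Gauss's area formula: 2A = Σ (x_i·y_{i+1} − x_{i+1}·y_i), indices taken mod 7.
Σ = (288) + (410) + (25) + (334) + (268) + (332) + (216) = 1873
Area = |Σ|/2 = 936.5.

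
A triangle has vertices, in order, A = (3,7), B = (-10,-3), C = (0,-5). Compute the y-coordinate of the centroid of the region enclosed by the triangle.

-1/3

Apply the shoelace (surveyor's) formula. First the cross-terms c_i = x_i·y_{i+1} − x_{i+1}·y_i:
  61, 50, 15  ⇒  2A = 126, A = 63.
Then Σ (y_i + y_{i+1})·c_i = -126, so ȳ = -126 / (6·63) = -1/3.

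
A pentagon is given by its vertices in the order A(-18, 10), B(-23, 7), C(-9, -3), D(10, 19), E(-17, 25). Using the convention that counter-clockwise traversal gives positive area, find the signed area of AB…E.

474

Apply the surveyor's formula: 2A = Σ (x_i·y_{i+1} − x_{i+1}·y_i), indices taken mod 5.
A→B: (-18)(7) − (-23)(10) = 104
B→C: (-23)(-3) − (-9)(7) = 132
C→D: (-9)(19) − (10)(-3) = -141
D→E: (10)(25) − (-17)(19) = 573
E→A: (-17)(10) − (-18)(25) = 280
Σ = 948
Signed area = Σ/2 = 474 (positive ⇒ counter-clockwise traversal).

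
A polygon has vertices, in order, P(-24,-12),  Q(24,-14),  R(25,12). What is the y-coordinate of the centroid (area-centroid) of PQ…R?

Apply the surveyor's formula. First the cross-terms c_i = x_i·y_{i+1} − x_{i+1}·y_i:
  624, 638, -12  ⇒  2A = 1250, A = 625.
Then Σ (y_i + y_{i+1})·c_i = -17500, so ȳ = -17500 / (6·625) = -14/3.

-14/3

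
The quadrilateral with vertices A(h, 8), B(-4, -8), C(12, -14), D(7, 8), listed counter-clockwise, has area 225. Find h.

-1

The doubled signed area Σ (x_i y_{i+1} − x_{i+1} y_i) is linear in h.
With h=0 it equals 434; the coefficient of h is -16 (from the two edges through A).
So -16·h + 434 = 2·225 = 450 ⇒ h = -1.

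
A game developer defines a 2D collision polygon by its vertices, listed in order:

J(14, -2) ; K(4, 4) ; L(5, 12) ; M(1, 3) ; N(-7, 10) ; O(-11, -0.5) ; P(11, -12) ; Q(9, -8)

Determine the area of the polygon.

Apply the surveyor's formula: 2A = Σ (x_i·y_{i+1} − x_{i+1}·y_i), indices taken mod 8.
J→K: (14)(4) − (4)(-2) = 64
K→L: (4)(12) − (5)(4) = 28
L→M: (5)(3) − (1)(12) = 3
M→N: (1)(10) − (-7)(3) = 31
N→O: (-7)(-0.5) − (-11)(10) = 113.5
O→P: (-11)(-12) − (11)(-0.5) = 137.5
P→Q: (11)(-8) − (9)(-12) = 20
Q→J: (9)(-2) − (14)(-8) = 94
Σ = 491
Area = |Σ|/2 = 245.5.

245.5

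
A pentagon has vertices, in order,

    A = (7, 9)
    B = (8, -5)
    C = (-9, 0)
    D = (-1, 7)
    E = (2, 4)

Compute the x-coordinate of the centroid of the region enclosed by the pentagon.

346/243

Apply the shoelace formula. First the cross-terms c_i = x_i·y_{i+1} − x_{i+1}·y_i:
  -107, -45, -63, -18, -10  ⇒  2A = -243, A = -121.5.
Then Σ (x_i + x_{i+1})·c_i = -1038, so x̄ = -1038 / (6·(-121.5)) = 346/243.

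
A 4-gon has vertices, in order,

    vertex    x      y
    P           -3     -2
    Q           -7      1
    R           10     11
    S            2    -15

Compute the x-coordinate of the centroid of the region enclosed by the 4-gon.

Apply the shoelace formula. First the cross-terms c_i = x_i·y_{i+1} − x_{i+1}·y_i:
  -17, -87, -172, -49  ⇒  2A = -325, A = -162.5.
Then Σ (x_i + x_{i+1})·c_i = -2106, so x̄ = -2106 / (6·(-162.5)) = 2.16.

2.16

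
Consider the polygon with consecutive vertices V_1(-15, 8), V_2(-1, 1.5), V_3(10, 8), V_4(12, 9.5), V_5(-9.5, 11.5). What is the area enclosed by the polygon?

143.125

V_1→V_2: (-15)(1.5) − (-1)(8) = -14.5
V_2→V_3: (-1)(8) − (10)(1.5) = -23
V_3→V_4: (10)(9.5) − (12)(8) = -1
V_4→V_5: (12)(11.5) − (-9.5)(9.5) = 228.25
V_5→V_1: (-9.5)(8) − (-15)(11.5) = 96.5
Σ = 286.25
Area = |Σ|/2 = 143.125.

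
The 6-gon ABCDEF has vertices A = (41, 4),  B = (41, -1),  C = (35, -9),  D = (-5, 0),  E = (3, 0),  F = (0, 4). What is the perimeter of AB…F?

|AB| = √((0)² + (-5)²) = √25 = 5
|BC| = √((-6)² + (-8)²) = √100 = 10
|CD| = √((-40)² + (9)²) = √1681 = 41
|DE| = √((8)² + (0)²) = √64 = 8
|EF| = √((-3)² + (4)²) = √25 = 5
|FA| = √((41)² + (0)²) = √1681 = 41
Perimeter = 5 + 10 + 41 + 8 + 5 + 41 = 110.

110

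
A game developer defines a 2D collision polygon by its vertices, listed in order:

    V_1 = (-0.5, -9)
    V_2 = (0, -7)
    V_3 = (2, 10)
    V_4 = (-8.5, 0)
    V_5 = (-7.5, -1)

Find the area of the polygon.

89

Apply Gauss's area formula: 2A = Σ (x_i·y_{i+1} − x_{i+1}·y_i), indices taken mod 5.
Cross-terms: 3.5, 14, 85, 8.5, 67  ⇒  Σ = 178
Area = |Σ|/2 = 89.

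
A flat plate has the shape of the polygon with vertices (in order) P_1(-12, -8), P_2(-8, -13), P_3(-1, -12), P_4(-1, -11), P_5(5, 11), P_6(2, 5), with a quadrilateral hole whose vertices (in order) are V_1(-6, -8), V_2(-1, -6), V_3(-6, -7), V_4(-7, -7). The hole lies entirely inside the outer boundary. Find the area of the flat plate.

129.5

Outer boundary:
Σ = (92) + (83) + (-1) + (44) + (3) + (44) = 265
Area = |Σ|/2 = 132.5.
Hole:
Apply the shoelace (surveyor's) formula: 2A = Σ (x_i·y_{i+1} − x_{i+1}·y_i), indices taken mod 4.
Σ = (28) + (-29) + (-7) + (14) = 6
Area = |Σ|/2 = 3.
Net area = 132.5 − 3 = 129.5.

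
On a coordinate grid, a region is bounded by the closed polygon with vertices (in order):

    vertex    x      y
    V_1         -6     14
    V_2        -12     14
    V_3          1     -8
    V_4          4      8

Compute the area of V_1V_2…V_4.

155

Σ = (84) + (82) + (40) + (104) = 310
Area = |Σ|/2 = 155.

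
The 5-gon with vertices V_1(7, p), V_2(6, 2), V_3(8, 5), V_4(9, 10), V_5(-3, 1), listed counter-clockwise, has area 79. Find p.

-7

Write out the shoelace sum; only the two edges meeting at V_1 involve p:
2·Area = [((-3)·p − 7·1) + (7·2 − 6·p)] + 88
       = -9·p + 95 = 158
⇒ p = -7.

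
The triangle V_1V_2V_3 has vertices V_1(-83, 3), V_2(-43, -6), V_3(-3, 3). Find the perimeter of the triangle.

|V_1V_2| = √((40)² + (-9)²) = √1681 = 41
|V_2V_3| = √((40)² + (9)²) = √1681 = 41
|V_3V_1| = √((-80)² + (0)²) = √6400 = 80
Perimeter = 41 + 41 + 80 = 162.

162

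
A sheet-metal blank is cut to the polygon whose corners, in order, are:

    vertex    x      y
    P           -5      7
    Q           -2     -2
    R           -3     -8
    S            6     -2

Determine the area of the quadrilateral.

Apply the surveyor's formula: 2A = Σ (x_i·y_{i+1} − x_{i+1}·y_i), indices taken mod 4.
Σ = (24) + (10) + (54) + (32) = 120
Area = |Σ|/2 = 60.

60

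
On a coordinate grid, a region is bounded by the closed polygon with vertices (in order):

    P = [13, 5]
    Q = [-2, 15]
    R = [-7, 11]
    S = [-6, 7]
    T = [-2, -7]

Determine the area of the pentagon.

P→Q: (13)(15) − (-2)(5) = 205
Q→R: (-2)(11) − (-7)(15) = 83
R→S: (-7)(7) − (-6)(11) = 17
S→T: (-6)(-7) − (-2)(7) = 56
T→P: (-2)(5) − (13)(-7) = 81
Σ = 442
Area = |Σ|/2 = 221.

221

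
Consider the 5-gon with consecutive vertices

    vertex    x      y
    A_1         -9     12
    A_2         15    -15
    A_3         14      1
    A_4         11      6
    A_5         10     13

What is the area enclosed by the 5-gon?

Apply Gauss's area formula: 2A = Σ (x_i·y_{i+1} − x_{i+1}·y_i), indices taken mod 5.
Cross-terms: -45, 225, 73, 83, 237  ⇒  Σ = 573
Area = |Σ|/2 = 286.5.

286.5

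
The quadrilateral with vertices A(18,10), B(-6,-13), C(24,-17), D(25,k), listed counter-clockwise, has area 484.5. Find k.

The doubled signed area Σ (x_i y_{i+1} − x_{i+1} y_i) is linear in k.
With k=0 it equals 915; the coefficient of k is 6 (from the two edges through D).
So 6·k + 915 = 2·484.5 = 969 ⇒ k = 9.

9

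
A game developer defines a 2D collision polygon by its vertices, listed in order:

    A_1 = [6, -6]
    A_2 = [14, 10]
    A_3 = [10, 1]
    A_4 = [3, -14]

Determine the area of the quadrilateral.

9.5

Cross-terms: 144, -86, -143, 66  ⇒  Σ = -19
Area = |Σ|/2 = 9.5.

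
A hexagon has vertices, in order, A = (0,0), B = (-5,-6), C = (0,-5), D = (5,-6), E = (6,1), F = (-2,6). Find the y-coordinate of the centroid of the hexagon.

Apply the surveyor's formula. First the cross-terms c_i = x_i·y_{i+1} − x_{i+1}·y_i:
  0, 25, 25, 41, 38, 0  ⇒  2A = 129, A = 64.5.
Then Σ (y_i + y_{i+1})·c_i = -489, so ȳ = -489 / (6·64.5) = -163/129.

-163/129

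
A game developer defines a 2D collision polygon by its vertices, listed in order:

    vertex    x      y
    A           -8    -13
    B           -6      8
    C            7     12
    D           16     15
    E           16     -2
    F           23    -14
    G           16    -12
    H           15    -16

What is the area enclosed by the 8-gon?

Σ = (-142) + (-128) + (-87) + (-272) + (-178) + (-52) + (-76) + (-323) = -1258
Area = |Σ|/2 = 629.

629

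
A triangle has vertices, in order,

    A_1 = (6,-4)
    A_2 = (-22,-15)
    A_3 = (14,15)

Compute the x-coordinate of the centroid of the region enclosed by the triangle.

Apply the shoelace (surveyor's) formula. First the cross-terms c_i = x_i·y_{i+1} − x_{i+1}·y_i:
  -178, -120, -146  ⇒  2A = -444, A = -222.
Then Σ (x_i + x_{i+1})·c_i = 888, so x̄ = 888 / (6·(-222)) = -2/3.

-2/3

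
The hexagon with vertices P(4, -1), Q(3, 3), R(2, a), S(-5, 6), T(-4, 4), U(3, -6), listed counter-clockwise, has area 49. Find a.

5

The doubled signed area Σ (x_i y_{i+1} − x_{i+1} y_i) is linear in a.
With a=0 it equals 58; the coefficient of a is 8 (from the two edges through R).
So 8·a + 58 = 2·49 = 98 ⇒ a = 5.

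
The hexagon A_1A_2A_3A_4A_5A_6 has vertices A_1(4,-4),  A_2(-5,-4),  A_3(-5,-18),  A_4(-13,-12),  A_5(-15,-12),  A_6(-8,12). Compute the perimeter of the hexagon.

|A_1A_2| = √((-9)² + (0)²) = √81 = 9
|A_2A_3| = √((0)² + (-14)²) = √196 = 14
|A_3A_4| = √((-8)² + (6)²) = √100 = 10
|A_4A_5| = √((-2)² + (0)²) = √4 = 2
|A_5A_6| = √((7)² + (24)²) = √625 = 25
|A_6A_1| = √((12)² + (-16)²) = √400 = 20
Perimeter = 9 + 14 + 10 + 2 + 25 + 20 = 80.

80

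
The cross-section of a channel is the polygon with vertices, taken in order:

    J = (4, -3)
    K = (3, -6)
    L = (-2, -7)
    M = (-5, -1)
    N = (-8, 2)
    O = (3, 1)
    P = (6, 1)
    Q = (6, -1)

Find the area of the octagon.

71

Apply Gauss's area formula: 2A = Σ (x_i·y_{i+1} − x_{i+1}·y_i), indices taken mod 8.
Σ = (-15) + (-33) + (-33) + (-18) + (-14) + (-3) + (-12) + (-14) = -142
Area = |Σ|/2 = 71.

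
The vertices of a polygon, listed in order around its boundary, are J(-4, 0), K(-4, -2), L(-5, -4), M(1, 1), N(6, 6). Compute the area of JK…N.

18.5

Apply the shoelace formula: 2A = Σ (x_i·y_{i+1} − x_{i+1}·y_i), indices taken mod 5.
J→K: (-4)(-2) − (-4)(0) = 8
K→L: (-4)(-4) − (-5)(-2) = 6
L→M: (-5)(1) − (1)(-4) = -1
M→N: (1)(6) − (6)(1) = 0
N→J: (6)(0) − (-4)(6) = 24
Σ = 37
Area = |Σ|/2 = 18.5.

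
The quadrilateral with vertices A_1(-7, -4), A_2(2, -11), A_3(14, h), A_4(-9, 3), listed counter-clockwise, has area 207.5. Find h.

7

The doubled signed area Σ (x_i y_{i+1} − x_{i+1} y_i) is linear in h.
With h=0 it equals 338; the coefficient of h is 11 (from the two edges through A_3).
So 11·h + 338 = 2·207.5 = 415 ⇒ h = 7.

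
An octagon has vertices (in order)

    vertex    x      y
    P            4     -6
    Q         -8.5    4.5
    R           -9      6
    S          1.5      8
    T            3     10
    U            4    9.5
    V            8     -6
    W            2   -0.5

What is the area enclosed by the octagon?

123.5

Cross-terms: -33, -10.5, -81, -9, -11.5, -100, 8, -10  ⇒  Σ = -247
Area = |Σ|/2 = 123.5.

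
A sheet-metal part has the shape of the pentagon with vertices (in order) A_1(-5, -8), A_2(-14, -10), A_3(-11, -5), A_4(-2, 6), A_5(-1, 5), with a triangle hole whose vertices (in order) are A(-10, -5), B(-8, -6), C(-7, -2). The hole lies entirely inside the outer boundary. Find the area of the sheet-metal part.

70

Outer boundary:
Apply the shoelace formula: 2A = Σ (x_i·y_{i+1} − x_{i+1}·y_i), indices taken mod 5.
Σ = (-62) + (-40) + (-76) + (-4) + (33) = -149
Area = |Σ|/2 = 74.5.
Hole:
A→B: (-10)(-6) − (-8)(-5) = 20
B→C: (-8)(-2) − (-7)(-6) = -26
C→A: (-7)(-5) − (-10)(-2) = 15
Σ = 9
Area = |Σ|/2 = 4.5.
Net area = 74.5 − 4.5 = 70.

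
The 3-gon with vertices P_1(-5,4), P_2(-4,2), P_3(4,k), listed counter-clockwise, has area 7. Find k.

Write out the shoelace sum; only the two edges meeting at P_3 involve k:
2·Area = [((-4)·k − 4·2) + (4·4 − (-5)·k)] + 6
       = 1·k + 14 = 14
⇒ k = 0.

0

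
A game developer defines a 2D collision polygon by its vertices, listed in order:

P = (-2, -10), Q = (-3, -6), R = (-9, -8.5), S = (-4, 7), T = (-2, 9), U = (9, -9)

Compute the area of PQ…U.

168.25

Apply the surveyor's formula: 2A = Σ (x_i·y_{i+1} − x_{i+1}·y_i), indices taken mod 6.
Σ = (-18) + (-28.5) + (-97) + (-22) + (-63) + (-108) = -336.5
Area = |Σ|/2 = 168.25.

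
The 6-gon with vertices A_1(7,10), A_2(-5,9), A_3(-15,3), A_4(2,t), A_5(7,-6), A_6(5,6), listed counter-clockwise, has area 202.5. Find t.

-5

Write out the shoelace sum; only the two edges meeting at A_4 involve t:
2·Area = [((-15)·t − 2·3) + (2·(-6) − 7·t)] + 313
       = -22·t + 295 = 405
⇒ t = -5.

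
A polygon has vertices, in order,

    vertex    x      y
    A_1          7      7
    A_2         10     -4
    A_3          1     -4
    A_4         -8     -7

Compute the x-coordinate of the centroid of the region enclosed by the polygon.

3.3

Apply the surveyor's formula. First the cross-terms c_i = x_i·y_{i+1} − x_{i+1}·y_i:
  -98, -36, -39, -7  ⇒  2A = -180, A = -90.
Then Σ (x_i + x_{i+1})·c_i = -1782, so x̄ = -1782 / (6·(-90)) = 3.3.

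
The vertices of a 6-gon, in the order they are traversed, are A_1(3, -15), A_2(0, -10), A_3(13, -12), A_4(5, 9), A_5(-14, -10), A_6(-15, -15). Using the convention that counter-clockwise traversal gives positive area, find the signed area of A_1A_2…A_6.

Apply the surveyor's formula: 2A = Σ (x_i·y_{i+1} − x_{i+1}·y_i), indices taken mod 6.
Σ = (-30) + (130) + (177) + (76) + (60) + (270) = 683
Signed area = Σ/2 = 341.5 (positive ⇒ counter-clockwise traversal).

341.5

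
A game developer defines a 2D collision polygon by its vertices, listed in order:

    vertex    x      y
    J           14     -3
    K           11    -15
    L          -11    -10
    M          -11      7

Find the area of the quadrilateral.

352

Apply the surveyor's formula: 2A = Σ (x_i·y_{i+1} − x_{i+1}·y_i), indices taken mod 4.
Σ = (-177) + (-275) + (-187) + (-65) = -704
Area = |Σ|/2 = 352.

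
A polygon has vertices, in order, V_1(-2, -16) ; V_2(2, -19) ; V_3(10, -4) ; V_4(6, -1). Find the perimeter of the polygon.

|V_1V_2| = √((4)² + (-3)²) = √25 = 5
|V_2V_3| = √((8)² + (15)²) = √289 = 17
|V_3V_4| = √((-4)² + (3)²) = √25 = 5
|V_4V_1| = √((-8)² + (-15)²) = √289 = 17
Perimeter = 5 + 17 + 5 + 17 = 44.

44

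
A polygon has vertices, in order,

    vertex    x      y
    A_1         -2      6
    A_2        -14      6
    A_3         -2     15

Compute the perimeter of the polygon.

|A_1A_2| = √((-12)² + (0)²) = √144 = 12
|A_2A_3| = √((12)² + (9)²) = √225 = 15
|A_3A_1| = √((0)² + (-9)²) = √81 = 9
Perimeter = 12 + 15 + 9 = 36.

36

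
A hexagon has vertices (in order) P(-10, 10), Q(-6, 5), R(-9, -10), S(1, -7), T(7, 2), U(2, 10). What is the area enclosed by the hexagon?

Σ = (10) + (105) + (73) + (51) + (66) + (120) = 425
Area = |Σ|/2 = 212.5.

212.5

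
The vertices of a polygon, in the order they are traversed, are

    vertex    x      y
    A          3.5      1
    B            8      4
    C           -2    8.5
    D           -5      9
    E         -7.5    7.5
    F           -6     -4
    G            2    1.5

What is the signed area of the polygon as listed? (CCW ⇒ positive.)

Σ = (6) + (76) + (24.5) + (30) + (75) + (-1) + (-3.25) = 207.25
Signed area = Σ/2 = 103.625 (positive ⇒ counter-clockwise traversal).

103.625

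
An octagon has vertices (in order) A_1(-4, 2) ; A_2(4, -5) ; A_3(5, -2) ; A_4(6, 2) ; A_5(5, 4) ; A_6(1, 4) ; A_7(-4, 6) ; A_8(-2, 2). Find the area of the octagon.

55.5

Apply the shoelace (surveyor's) formula: 2A = Σ (x_i·y_{i+1} − x_{i+1}·y_i), indices taken mod 8.
A_1→A_2: (-4)(-5) − (4)(2) = 12
A_2→A_3: (4)(-2) − (5)(-5) = 17
A_3→A_4: (5)(2) − (6)(-2) = 22
A_4→A_5: (6)(4) − (5)(2) = 14
A_5→A_6: (5)(4) − (1)(4) = 16
A_6→A_7: (1)(6) − (-4)(4) = 22
A_7→A_8: (-4)(2) − (-2)(6) = 4
A_8→A_1: (-2)(2) − (-4)(2) = 4
Σ = 111
Area = |Σ|/2 = 55.5.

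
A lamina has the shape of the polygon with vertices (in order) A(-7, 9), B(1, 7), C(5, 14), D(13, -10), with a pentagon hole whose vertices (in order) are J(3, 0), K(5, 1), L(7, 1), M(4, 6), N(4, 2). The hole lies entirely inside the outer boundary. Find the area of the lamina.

123.5

Outer boundary:
Cross-terms: -58, -21, -232, 47  ⇒  Σ = -264
Area = |Σ|/2 = 132.
Hole:
Apply Gauss's area formula: 2A = Σ (x_i·y_{i+1} − x_{i+1}·y_i), indices taken mod 5.
Σ = (3) + (-2) + (38) + (-16) + (-6) = 17
Area = |Σ|/2 = 8.5.
Net area = 132 − 8.5 = 123.5.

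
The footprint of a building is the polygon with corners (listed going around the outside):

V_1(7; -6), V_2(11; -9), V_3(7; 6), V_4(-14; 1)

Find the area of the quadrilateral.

150

Σ = (3) + (129) + (91) + (77) = 300
Area = |Σ|/2 = 150.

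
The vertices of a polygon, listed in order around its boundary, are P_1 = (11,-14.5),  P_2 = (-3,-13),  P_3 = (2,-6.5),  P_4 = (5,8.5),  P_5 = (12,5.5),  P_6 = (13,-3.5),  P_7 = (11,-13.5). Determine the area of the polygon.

213.75

Apply the shoelace formula: 2A = Σ (x_i·y_{i+1} − x_{i+1}·y_i), indices taken mod 7.
Cross-terms: -186.5, 45.5, 49.5, -74.5, -113.5, -137, -11  ⇒  Σ = -427.5
Area = |Σ|/2 = 213.75.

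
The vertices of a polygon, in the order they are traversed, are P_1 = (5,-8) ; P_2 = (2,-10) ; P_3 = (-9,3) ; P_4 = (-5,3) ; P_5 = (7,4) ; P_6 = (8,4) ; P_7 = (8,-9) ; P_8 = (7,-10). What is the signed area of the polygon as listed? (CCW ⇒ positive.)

P_1→P_2: (5)(-10) − (2)(-8) = -34
P_2→P_3: (2)(3) − (-9)(-10) = -84
P_3→P_4: (-9)(3) − (-5)(3) = -12
P_4→P_5: (-5)(4) − (7)(3) = -41
P_5→P_6: (7)(4) − (8)(4) = -4
P_6→P_7: (8)(-9) − (8)(4) = -104
P_7→P_8: (8)(-10) − (7)(-9) = -17
P_8→P_1: (7)(-8) − (5)(-10) = -6
Σ = -302
Signed area = Σ/2 = -151 (negative ⇒ clockwise traversal).

-151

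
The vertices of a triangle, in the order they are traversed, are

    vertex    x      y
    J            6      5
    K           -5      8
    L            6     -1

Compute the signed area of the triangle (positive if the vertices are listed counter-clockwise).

33

Apply Gauss's area formula: 2A = Σ (x_i·y_{i+1} − x_{i+1}·y_i), indices taken mod 3.
J→K: (6)(8) − (-5)(5) = 73
K→L: (-5)(-1) − (6)(8) = -43
L→J: (6)(5) − (6)(-1) = 36
Σ = 66
Signed area = Σ/2 = 33 (positive ⇒ counter-clockwise traversal).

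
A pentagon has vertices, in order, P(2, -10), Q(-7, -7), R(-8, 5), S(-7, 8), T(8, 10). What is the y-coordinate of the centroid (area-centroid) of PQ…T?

Apply the shoelace (surveyor's) formula. First the cross-terms c_i = x_i·y_{i+1} − x_{i+1}·y_i:
  -84, -91, -29, -134, -100  ⇒  2A = -438, A = -219.
Then Σ (y_i + y_{i+1})·c_i = -1179, so ȳ = -1179 / (6·(-219)) = 131/146.

131/146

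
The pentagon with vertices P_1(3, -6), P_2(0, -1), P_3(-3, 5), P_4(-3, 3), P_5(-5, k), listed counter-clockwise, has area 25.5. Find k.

-1

Write out the shoelace sum; only the two edges meeting at P_5 involve k:
2·Area = [((-3)·k − (-5)·3) + ((-5)·(-6) − 3·k)] + 0
       = -6·k + 45 = 51
⇒ k = -1.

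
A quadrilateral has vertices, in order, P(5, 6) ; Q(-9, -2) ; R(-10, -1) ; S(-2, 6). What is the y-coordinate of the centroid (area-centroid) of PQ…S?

605/213

Apply the surveyor's formula. First the cross-terms c_i = x_i·y_{i+1} − x_{i+1}·y_i:
  44, -11, -62, -42  ⇒  2A = -71, A = -35.5.
Then Σ (y_i + y_{i+1})·c_i = -605, so ȳ = -605 / (6·(-35.5)) = 605/213.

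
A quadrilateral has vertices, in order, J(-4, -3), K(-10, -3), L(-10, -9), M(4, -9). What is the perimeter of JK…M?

|JK| = √((-6)² + (0)²) = √36 = 6
|KL| = √((0)² + (-6)²) = √36 = 6
|LM| = √((14)² + (0)²) = √196 = 14
|MJ| = √((-8)² + (6)²) = √100 = 10
Perimeter = 6 + 6 + 14 + 10 = 36.

36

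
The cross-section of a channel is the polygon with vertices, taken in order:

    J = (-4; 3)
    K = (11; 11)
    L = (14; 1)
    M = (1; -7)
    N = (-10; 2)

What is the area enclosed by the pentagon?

Apply the surveyor's formula: 2A = Σ (x_i·y_{i+1} − x_{i+1}·y_i), indices taken mod 5.
J→K: (-4)(11) − (11)(3) = -77
K→L: (11)(1) − (14)(11) = -143
L→M: (14)(-7) − (1)(1) = -99
M→N: (1)(2) − (-10)(-7) = -68
N→J: (-10)(3) − (-4)(2) = -22
Σ = -409
Area = |Σ|/2 = 204.5.

204.5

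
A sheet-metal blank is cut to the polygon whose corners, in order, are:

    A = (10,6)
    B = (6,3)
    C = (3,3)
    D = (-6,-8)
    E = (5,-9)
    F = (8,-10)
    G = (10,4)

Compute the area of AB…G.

132.5

Σ = (-6) + (9) + (-6) + (94) + (22) + (132) + (20) = 265
Area = |Σ|/2 = 132.5.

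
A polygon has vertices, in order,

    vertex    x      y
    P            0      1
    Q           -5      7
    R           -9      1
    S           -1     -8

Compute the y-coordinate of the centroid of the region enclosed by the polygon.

0

Apply Gauss's area formula. First the cross-terms c_i = x_i·y_{i+1} − x_{i+1}·y_i:
  5, 58, 73, -1  ⇒  2A = 135, A = 67.5.
Then Σ (y_i + y_{i+1})·c_i = 0, so ȳ = 0 / (6·67.5) = 0.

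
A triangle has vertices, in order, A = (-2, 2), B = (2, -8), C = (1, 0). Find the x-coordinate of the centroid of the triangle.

1/3

Apply the shoelace formula. First the cross-terms c_i = x_i·y_{i+1} − x_{i+1}·y_i:
  12, 8, 2  ⇒  2A = 22, A = 11.
Then Σ (x_i + x_{i+1})·c_i = 22, so x̄ = 22 / (6·11) = 1/3.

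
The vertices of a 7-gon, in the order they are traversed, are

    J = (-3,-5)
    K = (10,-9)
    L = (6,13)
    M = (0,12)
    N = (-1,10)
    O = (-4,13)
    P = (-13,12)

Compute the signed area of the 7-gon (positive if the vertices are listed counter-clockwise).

Cross-terms: 77, 184, 72, 12, 27, 121, 101  ⇒  Σ = 594
Signed area = Σ/2 = 297 (positive ⇒ counter-clockwise traversal).

297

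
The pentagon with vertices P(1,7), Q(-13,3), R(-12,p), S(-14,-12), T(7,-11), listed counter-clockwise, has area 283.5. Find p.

The doubled signed area Σ (x_i y_{i+1} − x_{i+1} y_i) is linear in p.
With p=0 it equals 572; the coefficient of p is 1 (from the two edges through R).
So 1·p + 572 = 2·283.5 = 567 ⇒ p = -5.

-5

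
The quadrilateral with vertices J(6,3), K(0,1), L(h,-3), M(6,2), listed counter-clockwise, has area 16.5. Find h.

3

Write out the shoelace sum; only the two edges meeting at L involve h:
2·Area = [(0·(-3) − h·1) + (h·2 − 6·(-3))] + 12
       = 1·h + 30 = 33
⇒ h = 3.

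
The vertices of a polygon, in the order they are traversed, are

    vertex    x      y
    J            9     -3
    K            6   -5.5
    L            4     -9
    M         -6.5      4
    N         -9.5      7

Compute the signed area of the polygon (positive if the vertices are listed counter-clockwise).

Apply the surveyor's formula: 2A = Σ (x_i·y_{i+1} − x_{i+1}·y_i), indices taken mod 5.
Σ = (-31.5) + (-32) + (-42.5) + (-7.5) + (-34.5) = -148
Signed area = Σ/2 = -74 (negative ⇒ clockwise traversal).

-74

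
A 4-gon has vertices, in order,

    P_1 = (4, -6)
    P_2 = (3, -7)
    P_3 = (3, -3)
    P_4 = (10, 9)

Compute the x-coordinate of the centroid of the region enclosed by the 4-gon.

601/111

Apply Gauss's area formula. First the cross-terms c_i = x_i·y_{i+1} − x_{i+1}·y_i:
  -10, 12, 57, -96  ⇒  2A = -37, A = -18.5.
Then Σ (x_i + x_{i+1})·c_i = -601, so x̄ = -601 / (6·(-18.5)) = 601/111.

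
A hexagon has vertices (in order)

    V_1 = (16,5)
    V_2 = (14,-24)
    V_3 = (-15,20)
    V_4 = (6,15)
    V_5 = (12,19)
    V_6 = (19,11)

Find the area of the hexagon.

627.5

Cross-terms: -454, -80, -345, -66, -229, -81  ⇒  Σ = -1255
Area = |Σ|/2 = 627.5.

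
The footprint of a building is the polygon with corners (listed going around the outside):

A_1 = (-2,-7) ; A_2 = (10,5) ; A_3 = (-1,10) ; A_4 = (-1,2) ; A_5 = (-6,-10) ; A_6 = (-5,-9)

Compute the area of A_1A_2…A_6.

108

Apply the shoelace formula: 2A = Σ (x_i·y_{i+1} − x_{i+1}·y_i), indices taken mod 6.
Σ = (60) + (105) + (8) + (22) + (4) + (17) = 216
Area = |Σ|/2 = 108.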